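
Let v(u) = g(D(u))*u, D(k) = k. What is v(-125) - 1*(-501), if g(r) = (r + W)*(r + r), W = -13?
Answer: -4311999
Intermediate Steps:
g(r) = 2*r*(-13 + r) (g(r) = (r - 13)*(r + r) = (-13 + r)*(2*r) = 2*r*(-13 + r))
v(u) = 2*u²*(-13 + u) (v(u) = (2*u*(-13 + u))*u = 2*u²*(-13 + u))
v(-125) - 1*(-501) = 2*(-125)²*(-13 - 125) - 1*(-501) = 2*15625*(-138) + 501 = -4312500 + 501 = -4311999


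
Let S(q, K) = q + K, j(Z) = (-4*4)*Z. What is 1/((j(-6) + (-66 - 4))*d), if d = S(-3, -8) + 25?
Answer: 1/364 ≈ 0.0027473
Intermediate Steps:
j(Z) = -16*Z
S(q, K) = K + q
d = 14 (d = (-8 - 3) + 25 = -11 + 25 = 14)
1/((j(-6) + (-66 - 4))*d) = 1/((-16*(-6) + (-66 - 4))*14) = 1/((96 - 70)*14) = 1/(26*14) = 1/364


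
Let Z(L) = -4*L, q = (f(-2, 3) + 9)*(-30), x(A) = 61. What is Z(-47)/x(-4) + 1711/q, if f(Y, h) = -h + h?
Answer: -53611/16470 ≈ -3.2551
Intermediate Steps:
f(Y, h) = 0
q = -270 (q = (0 + 9)*(-30) = 9*(-30) = -270)
Z(L) = -4*L
Z(-47)/x(-4) + 1711/q = -4*(-47)/61 + 1711/(-270) = 188*(1/61) + 1711*(-1/270) = 188/61 - 1711/270 = -53611/16470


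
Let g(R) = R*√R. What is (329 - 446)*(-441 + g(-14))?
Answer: 51597 + 1638*I*√14 ≈ 51597.0 + 6128.8*I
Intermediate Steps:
g(R) = R^(3/2)
(329 - 446)*(-441 + g(-14)) = (329 - 446)*(-441 + (-14)^(3/2)) = -117*(-441 - 14*I*√14) = 51597 + 1638*I*√14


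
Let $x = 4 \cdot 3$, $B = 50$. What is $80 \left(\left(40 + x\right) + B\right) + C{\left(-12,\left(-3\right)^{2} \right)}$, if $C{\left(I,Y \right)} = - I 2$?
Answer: $8184$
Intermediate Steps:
$x = 12$
$C{\left(I,Y \right)} = - 2 I$
$80 \left(\left(40 + x\right) + B\right) + C{\left(-12,\left(-3\right)^{2} \right)} = 80 \left(\left(40 + 12\right) + 50\right) - -24 = 80 \left(52 + 50\right) + 24 = 80 \cdot 102 + 24 = 8160 + 24 = 8184$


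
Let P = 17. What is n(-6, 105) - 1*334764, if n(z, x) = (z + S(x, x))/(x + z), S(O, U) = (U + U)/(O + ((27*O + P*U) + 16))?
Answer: -52374841504/156453 ≈ -3.3476e+5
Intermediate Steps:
S(O, U) = 2*U/(16 + 17*U + 28*O) (S(O, U) = (U + U)/(O + ((27*O + 17*U) + 16)) = (2*U)/(O + ((17*U + 27*O) + 16)) = (2*U)/(O + (16 + 17*U + 27*O)) = (2*U)/(16 + 17*U + 28*O) = 2*U/(16 + 17*U + 28*O))
n(z, x) = (z + 2*x/(16 + 45*x))/(x + z) (n(z, x) = (z + 2*x/(16 + 17*x + 28*x))/(x + z) = (z + 2*x/(16 + 45*x))/(x + z))
n(-6, 105) - 1*334764 = (2*105 - 6*(16 + 45*105))/((16 + 45*105)*(105 - 6)) - 1*334764 = (210 - 6*(16 + 4725))/((16 + 4725)*99) - 334764 = (1/99)*(210 - 6*4741)/4741 - 334764 = (1/4741)*(1/99)*(210 - 28446) - 334764 = (1/4741)*(1/99)*(-28236) - 334764 = -9412/156453 - 334764 = -52374841504/156453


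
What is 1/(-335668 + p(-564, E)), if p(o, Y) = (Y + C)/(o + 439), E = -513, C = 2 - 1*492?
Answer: -125/41957497 ≈ -2.9792e-6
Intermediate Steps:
C = -490 (C = 2 - 492 = -490)
p(o, Y) = (-490 + Y)/(439 + o) (p(o, Y) = (Y - 490)/(o + 439) = (-490 + Y)/(439 + o))
1/(-335668 + p(-564, E)) = 1/(-335668 + (-490 - 513)/(439 - 564)) = 1/(-335668 - 1003/(-125)) = 1/(-335668 - 1/125*(-1003)) = 1/(-335668 + 1003/125) = 1/(-41957497/125) = -125/41957497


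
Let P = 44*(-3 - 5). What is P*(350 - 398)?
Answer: 16896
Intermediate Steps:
P = -352 (P = 44*(-8) = -352)
P*(350 - 398) = -352*(350 - 398) = -352*(-48) = 16896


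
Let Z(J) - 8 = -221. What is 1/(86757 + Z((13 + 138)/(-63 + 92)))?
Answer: 1/86544 ≈ 1.1555e-5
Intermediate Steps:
Z(J) = -213 (Z(J) = 8 - 221 = -213)
1/(86757 + Z((13 + 138)/(-63 + 92))) = 1/(86757 - 213) = 1/86544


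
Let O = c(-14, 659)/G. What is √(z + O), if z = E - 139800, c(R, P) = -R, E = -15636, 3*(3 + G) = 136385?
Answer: I*√180678935986509/34094 ≈ 394.25*I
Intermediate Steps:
G = 136376/3 (G = -3 + (⅓)*136385 = -3 + 136385/3 = 136376/3 ≈ 45459.)
O = 21/68188 (O = (-1*(-14))/(136376/3) = 14*(3/136376) = 21/68188 ≈ 0.00030797)
z = -155436 (z = -15636 - 139800 = -155436)
√(z + O) = √(-155436 + 21/68188) = √(-10598869947/68188) = I*√180678935986509/34094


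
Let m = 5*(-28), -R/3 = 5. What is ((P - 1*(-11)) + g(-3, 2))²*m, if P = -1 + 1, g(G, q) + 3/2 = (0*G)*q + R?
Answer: -4235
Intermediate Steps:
R = -15 (R = -3*5 = -15)
g(G, q) = -33/2 (g(G, q) = -3/2 + ((0*G)*q - 15) = -3/2 + (0*q - 15) = -3/2 + (0 - 15) = -3/2 - 15 = -33/2)
m = -140
P = 0
((P - 1*(-11)) + g(-3, 2))²*m = ((0 - 1*(-11)) - 33/2)²*(-140) = ((0 + 11) - 33/2)²*(-140) = (11 - 33/2)²*(-140) = (-11/2)²*(-140) = (121/4)*(-140) = -4235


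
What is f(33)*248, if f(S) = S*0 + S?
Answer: 8184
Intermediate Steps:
f(S) = S (f(S) = 0 + S = S)
f(33)*248 = 33*248 = 8184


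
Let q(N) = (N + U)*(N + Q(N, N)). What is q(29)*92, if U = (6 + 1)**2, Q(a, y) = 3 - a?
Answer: 21528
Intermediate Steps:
U = 49 (U = 7**2 = 49)
q(N) = 147 + 3*N (q(N) = (N + 49)*(N + (3 - N)) = (49 + N)*3 = 147 + 3*N)
q(29)*92 = (147 + 3*29)*92 = (147 + 87)*92 = 234*92 = 21528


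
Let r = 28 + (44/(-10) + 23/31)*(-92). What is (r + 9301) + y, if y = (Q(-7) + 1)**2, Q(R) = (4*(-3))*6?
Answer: 2279514/155 ≈ 14707.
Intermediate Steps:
r = 56504/155 (r = 28 + (44*(-1/10) + 23*(1/31))*(-92) = 28 + (-22/5 + 23/31)*(-92) = 28 - 567/155*(-92) = 28 + 52164/155 = 56504/155 ≈ 364.54)
Q(R) = -72 (Q(R) = -12*6 = -72)
y = 5041 (y = (-72 + 1)**2 = (-71)**2 = 5041)
(r + 9301) + y = (56504/155 + 9301) + 5041 = 1498159/155 + 5041 = 2279514/155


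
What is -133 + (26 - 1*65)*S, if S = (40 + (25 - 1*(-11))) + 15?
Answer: -3682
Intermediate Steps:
S = 91 (S = (40 + (25 + 11)) + 15 = (40 + 36) + 15 = 76 + 15 = 91)
-133 + (26 - 1*65)*S = -133 + (26 - 1*65)*91 = -133 + (26 - 65)*91 = -133 - 39*91 = -133 - 3549 = -3682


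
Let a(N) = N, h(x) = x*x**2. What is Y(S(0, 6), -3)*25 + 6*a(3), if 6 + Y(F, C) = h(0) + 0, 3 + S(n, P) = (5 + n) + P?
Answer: -132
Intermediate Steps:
h(x) = x**3
S(n, P) = 2 + P + n (S(n, P) = -3 + ((5 + n) + P) = -3 + (5 + P + n) = 2 + P + n)
Y(F, C) = -6 (Y(F, C) = -6 + (0**3 + 0) = -6 + (0 + 0) = -6 + 0 = -6)
Y(S(0, 6), -3)*25 + 6*a(3) = -6*25 + 6*3 = -150 + 18 = -132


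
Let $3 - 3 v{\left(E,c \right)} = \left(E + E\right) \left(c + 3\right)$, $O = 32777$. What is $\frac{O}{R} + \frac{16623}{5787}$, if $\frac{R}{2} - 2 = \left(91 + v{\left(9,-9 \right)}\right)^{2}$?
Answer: $\frac{81605495}{21072396} \approx 3.8726$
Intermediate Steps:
$v{\left(E,c \right)} = 1 - \frac{2 E \left(3 + c\right)}{3}$ ($v{\left(E,c \right)} = 1 - \frac{\left(E + E\right) \left(c + 3\right)}{3} = 1 - \frac{2 E \left(3 + c\right)}{3}$)
$R = 32772$ ($R = 4 + 2 \left(91 - \left(17 - 54\right)\right)^{2} = 4 + 2 \left(91 + \left(1 - 18 + 54\right)\right)^{2} = 4 + 2 \left(91 + 37\right)^{2} = 4 + 2 \cdot 128^{2} = 4 + 2 \cdot 16384 = 4 + 32768 = 32772$)
$\frac{O}{R} + \frac{16623}{5787} = \frac{32777}{32772} + \frac{16623}{5787} = 32777 \cdot \frac{1}{32772} + 16623 \cdot \frac{1}{5787} = \frac{32777}{32772} + \frac{1847}{643} = \frac{81605495}{21072396}$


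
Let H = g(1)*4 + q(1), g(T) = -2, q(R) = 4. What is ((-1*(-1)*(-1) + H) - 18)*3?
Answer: -69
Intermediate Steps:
H = -4 (H = -2*4 + 4 = -8 + 4 = -4)
((-1*(-1)*(-1) + H) - 18)*3 = ((-1*(-1)*(-1) - 4) - 18)*3 = ((1*(-1) - 4) - 18)*3 = ((-1 - 4) - 18)*3 = (-5 - 18)*3 = -23*3 = -69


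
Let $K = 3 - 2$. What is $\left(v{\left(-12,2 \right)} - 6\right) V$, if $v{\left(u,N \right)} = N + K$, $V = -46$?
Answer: $138$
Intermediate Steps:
$K = 1$
$v{\left(u,N \right)} = 1 + N$ ($v{\left(u,N \right)} = N + 1 = 1 + N$)
$\left(v{\left(-12,2 \right)} - 6\right) V = \left(\left(1 + 2\right) - 6\right) \left(-46\right) = \left(3 - 6\right) \left(-46\right) = \left(-3\right) \left(-46\right) = 138$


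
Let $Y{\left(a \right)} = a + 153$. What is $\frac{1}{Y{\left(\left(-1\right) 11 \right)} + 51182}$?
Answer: $\frac{1}{51324} \approx 1.9484 \cdot 10^{-5}$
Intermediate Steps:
$Y{\left(a \right)} = 153 + a$
$\frac{1}{Y{\left(\left(-1\right) 11 \right)} + 51182} = \frac{1}{\left(153 - 11\right) + 51182} = \frac{1}{142 + 51182} = \frac{1}{51324}$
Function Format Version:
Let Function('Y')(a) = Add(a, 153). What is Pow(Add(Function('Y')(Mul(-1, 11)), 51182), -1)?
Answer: Rational(1, 51324) ≈ 1.9484e-5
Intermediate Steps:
Function('Y')(a) = Add(153, a)
Pow(Add(Function('Y')(Mul(-1, 11)), 51182), -1) = Pow(Add(Add(153, Mul(-1, 11)), 51182), -1) = Pow(Add(Add(153, -11), 51182), -1) = Pow(Add(142, 51182), -1) = Pow(51324, -1) = Rational(1, 51324)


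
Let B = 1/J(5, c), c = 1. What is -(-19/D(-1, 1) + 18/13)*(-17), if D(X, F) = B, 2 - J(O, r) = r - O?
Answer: -24888/13 ≈ -1914.5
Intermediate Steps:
J(O, r) = 2 + O - r (J(O, r) = 2 - (r - O) = 2 + (O - r) = 2 + O - r)
B = ⅙ (B = 1/(2 + 5 - 1*1) = 1/(2 + 5 - 1) = 1/6 = ⅙ ≈ 0.16667)
D(X, F) = ⅙
-(-19/D(-1, 1) + 18/13)*(-17) = -(-19/⅙ + 18/13)*(-17) = -(-19*6 + 18*(1/13))*(-17) = -(-114 + 18/13)*(-17) = -1*(-1464/13)*(-17) = (1464/13)*(-17) = -24888/13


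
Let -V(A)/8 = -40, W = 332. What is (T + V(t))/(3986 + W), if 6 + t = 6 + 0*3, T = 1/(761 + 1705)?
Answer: 789121/10648188 ≈ 0.074108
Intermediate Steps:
T = 1/2466 ≈ 0.00040552
t = 0 (t = -6 + (6 + 0*3) = -6 + (6 + 0) = -6 + 6 = 0)
V(A) = 320 (V(A) = -8*(-40) = 320)
(T + V(t))/(3986 + W) = (1/2466 + 320)/(3986 + 332) = (789121/2466)/4318 = (789121/2466)*(1/4318) = 789121/10648188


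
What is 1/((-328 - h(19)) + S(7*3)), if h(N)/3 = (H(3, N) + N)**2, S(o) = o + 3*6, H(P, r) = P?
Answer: -1/1741 ≈ -0.00057438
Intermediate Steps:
S(o) = 18 + o (S(o) = o + 18 = 18 + o)
h(N) = 3*(3 + N)**2
1/((-328 - h(19)) + S(7*3)) = 1/((-328 - 3*(3 + 19)**2) + (18 + 7*3)) = 1/((-328 - 3*22**2) + (18 + 21)) = 1/((-328 - 3*484) + 39) = 1/((-328 - 1*1452) + 39) = 1/((-328 - 1452) + 39) = 1/(-1780 + 39) = 1/(-1741) = -1/1741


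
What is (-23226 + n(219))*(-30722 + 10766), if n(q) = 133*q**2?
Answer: -126832094172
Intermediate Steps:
(-23226 + n(219))*(-30722 + 10766) = (-23226 + 133*219**2)*(-30722 + 10766) = (-23226 + 133*47961)*(-19956) = (-23226 + 6378813)*(-19956) = 6355587*(-19956) = -126832094172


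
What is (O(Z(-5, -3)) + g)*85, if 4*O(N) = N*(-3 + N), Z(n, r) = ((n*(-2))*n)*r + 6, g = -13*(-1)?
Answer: 508300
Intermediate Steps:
g = 13
Z(n, r) = 6 - 2*r*n² (Z(n, r) = ((-2*n)*n)*r + 6 = (-2*n²)*r + 6 = -2*r*n² + 6 = 6 - 2*r*n²)
O(N) = N*(-3 + N)/4 (O(N) = (N*(-3 + N))/4 = N*(-3 + N)/4)
(O(Z(-5, -3)) + g)*85 = ((6 - 2*(-3)*(-5)²)*(-3 + (6 - 2*(-3)*(-5)²))/4 + 13)*85 = ((6 - 2*(-3)*25)*(-3 + (6 - 2*(-3)*25))/4 + 13)*85 = ((6 + 150)*(-3 + (6 + 150))/4 + 13)*85 = ((¼)*156*(-3 + 156) + 13)*85 = ((¼)*156*153 + 13)*85 = (5967 + 13)*85 = 5980*85 = 508300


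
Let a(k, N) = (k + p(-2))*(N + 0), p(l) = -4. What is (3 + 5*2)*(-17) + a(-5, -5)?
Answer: -176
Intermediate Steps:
a(k, N) = N*(-4 + k) (a(k, N) = (k - 4)*(N + 0) = (-4 + k)*N = N*(-4 + k))
(3 + 5*2)*(-17) + a(-5, -5) = (3 + 5*2)*(-17) - 5*(-4 - 5) = (3 + 10)*(-17) - 5*(-9) = 13*(-17) + 45 = -221 + 45 = -176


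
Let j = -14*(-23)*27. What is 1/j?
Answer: 1/8694 ≈ 0.00011502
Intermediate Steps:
j = 8694 (j = 322*27 = 8694)
1/j = 1/8694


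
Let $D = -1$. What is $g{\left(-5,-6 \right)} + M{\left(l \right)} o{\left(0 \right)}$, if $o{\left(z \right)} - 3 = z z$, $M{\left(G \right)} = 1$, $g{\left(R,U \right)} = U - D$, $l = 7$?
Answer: $-2$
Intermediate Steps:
$g{\left(R,U \right)} = 1 + U$ ($g{\left(R,U \right)} = U - -1 = U + 1 = 1 + U$)
$o{\left(z \right)} = 3 + z^{2}$ ($o{\left(z \right)} = 3 + z z = 3 + z^{2}$)
$g{\left(-5,-6 \right)} + M{\left(l \right)} o{\left(0 \right)} = \left(1 - 6\right) + 1 \left(3 + 0^{2}\right) = -5 + 1 \left(3 + 0\right) = -5 + 1 \cdot 3 = -5 + 3 = -2$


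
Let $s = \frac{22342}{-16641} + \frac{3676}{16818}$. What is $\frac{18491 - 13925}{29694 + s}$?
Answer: $\frac{106489902609}{692507987761} \approx 0.15377$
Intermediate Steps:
$s = - \frac{52429240}{46644723}$ ($s = 22342 \left(- \frac{1}{16641}\right) + 3676 \cdot \frac{1}{16818} = - \frac{22342}{16641} + \frac{1838}{8409} = - \frac{52429240}{46644723} \approx -1.124$)
$\frac{18491 - 13925}{29694 + s} = \frac{18491 - 13925}{29694 - \frac{52429240}{46644723}} = \frac{4566}{\frac{1385015975522}{46644723}} = 4566 \cdot \frac{46644723}{1385015975522} = \frac{106489902609}{692507987761}$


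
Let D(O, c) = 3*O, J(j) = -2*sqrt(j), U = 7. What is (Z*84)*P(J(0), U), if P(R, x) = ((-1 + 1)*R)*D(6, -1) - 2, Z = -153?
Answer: 25704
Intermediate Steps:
P(R, x) = -2 (P(R, x) = ((-1 + 1)*R)*(3*6) - 2 = (0*R)*18 - 2 = 0*18 - 2 = 0 - 2 = -2)
(Z*84)*P(J(0), U) = -153*84*(-2) = -12852*(-2) = 25704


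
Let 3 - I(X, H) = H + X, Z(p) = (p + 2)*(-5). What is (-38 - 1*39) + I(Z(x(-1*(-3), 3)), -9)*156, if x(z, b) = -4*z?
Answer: -6005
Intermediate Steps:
Z(p) = -10 - 5*p (Z(p) = (2 + p)*(-5) = -10 - 5*p)
I(X, H) = 3 - H - X (I(X, H) = 3 - (H + X) = 3 + (-H - X) = 3 - H - X)
(-38 - 1*39) + I(Z(x(-1*(-3), 3)), -9)*156 = (-38 - 1*39) + (3 - 1*(-9) - (-10 - (-20)*(-1*(-3))))*156 = (-38 - 39) + (3 + 9 - (-10 - (-20)*3))*156 = -77 + (3 + 9 - (-10 - 5*(-12)))*156 = -77 + (3 + 9 - (-10 + 60))*156 = -77 + (3 + 9 - 1*50)*156 = -77 + (3 + 9 - 50)*156 = -77 - 38*156 = -77 - 5928 = -6005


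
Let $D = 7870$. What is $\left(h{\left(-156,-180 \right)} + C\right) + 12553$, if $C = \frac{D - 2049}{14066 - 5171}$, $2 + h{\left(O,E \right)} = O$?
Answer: $\frac{110259346}{8895} \approx 12396.0$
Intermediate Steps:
$h{\left(O,E \right)} = -2 + O$
$C = \frac{5821}{8895}$ ($C = \frac{7870 - 2049}{14066 - 5171} = \frac{5821}{8895} \approx 0.65441$)
$\left(h{\left(-156,-180 \right)} + C\right) + 12553 = \left(\left(-2 - 156\right) + \frac{5821}{8895}\right) + 12553 = \left(-158 + \frac{5821}{8895}\right) + 12553 = - \frac{1399589}{8895} + 12553 = \frac{110259346}{8895}$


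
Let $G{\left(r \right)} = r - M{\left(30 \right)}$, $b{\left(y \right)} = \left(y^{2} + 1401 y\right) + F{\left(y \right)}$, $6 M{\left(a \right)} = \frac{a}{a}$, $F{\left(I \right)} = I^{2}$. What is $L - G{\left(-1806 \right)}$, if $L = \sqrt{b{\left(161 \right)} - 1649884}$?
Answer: $\frac{10837}{6} + i \sqrt{1372481} \approx 1806.2 + 1171.5 i$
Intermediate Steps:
$M{\left(a \right)} = \frac{1}{6}$ ($M{\left(a \right)} = \frac{a \frac{1}{a}}{6} = \frac{1}{6} \cdot 1 = \frac{1}{6}$)
$b{\left(y \right)} = 2 y^{2} + 1401 y$ ($b{\left(y \right)} = \left(y^{2} + 1401 y\right) + y^{2} = 2 y^{2} + 1401 y$)
$L = i \sqrt{1372481}$ ($L = \sqrt{161 \left(1401 + 2 \cdot 161\right) - 1649884} = \sqrt{161 \left(1401 + 322\right) - 1649884} = \sqrt{161 \cdot 1723 - 1649884} = \sqrt{277403 - 1649884} = \sqrt{-1372481} = i \sqrt{1372481} \approx 1171.5 i$)
$G{\left(r \right)} = - \frac{1}{6} + r$ ($G{\left(r \right)} = r - \frac{1}{6} = - \frac{1}{6} + r$)
$L - G{\left(-1806 \right)} = i \sqrt{1372481} - \left(- \frac{1}{6} - 1806\right) = i \sqrt{1372481} - - \frac{10837}{6} = i \sqrt{1372481} + \frac{10837}{6} = \frac{10837}{6} + i \sqrt{1372481}$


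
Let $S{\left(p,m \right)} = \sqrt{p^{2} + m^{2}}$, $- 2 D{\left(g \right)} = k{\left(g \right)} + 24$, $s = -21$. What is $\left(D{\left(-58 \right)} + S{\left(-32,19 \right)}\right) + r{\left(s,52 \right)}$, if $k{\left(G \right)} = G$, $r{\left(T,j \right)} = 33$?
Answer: $50 + \sqrt{1385} \approx 87.216$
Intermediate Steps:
$D{\left(g \right)} = -12 - \frac{g}{2}$ ($D{\left(g \right)} = - \frac{g + 24}{2} = - \frac{24 + g}{2} = -12 - \frac{g}{2}$)
$S{\left(p,m \right)} = \sqrt{m^{2} + p^{2}}$
$\left(D{\left(-58 \right)} + S{\left(-32,19 \right)}\right) + r{\left(s,52 \right)} = \left(\left(-12 - -29\right) + \sqrt{19^{2} + \left(-32\right)^{2}}\right) + 33 = \left(\left(-12 + 29\right) + \sqrt{361 + 1024}\right) + 33 = \left(17 + \sqrt{1385}\right) + 33 = 50 + \sqrt{1385}$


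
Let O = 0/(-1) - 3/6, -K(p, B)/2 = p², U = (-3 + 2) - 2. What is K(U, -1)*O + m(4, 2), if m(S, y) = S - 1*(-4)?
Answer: 17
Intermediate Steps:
m(S, y) = 4 + S (m(S, y) = S + 4 = 4 + S)
U = -3 (U = -1 - 2 = -3)
K(p, B) = -2*p²
O = -½ (O = 0*(-1) - 3*⅙ = 0 - ½ = -½ ≈ -0.50000)
K(U, -1)*O + m(4, 2) = -2*(-3)²*(-½) + (4 + 4) = -2*9*(-½) + 8 = -18*(-½) + 8 = 9 + 8 = 17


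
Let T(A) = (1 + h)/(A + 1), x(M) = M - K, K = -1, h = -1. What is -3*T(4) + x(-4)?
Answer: -3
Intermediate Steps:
x(M) = 1 + M (x(M) = M - 1*(-1) = M + 1 = 1 + M)
T(A) = 0 (T(A) = (1 - 1)/(A + 1) = 0/(1 + A) = 0)
-3*T(4) + x(-4) = -3*0 + (1 - 4) = 0 - 3 = -3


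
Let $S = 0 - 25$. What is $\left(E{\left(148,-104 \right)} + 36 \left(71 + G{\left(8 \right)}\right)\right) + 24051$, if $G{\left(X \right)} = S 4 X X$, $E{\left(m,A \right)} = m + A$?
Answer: $-203749$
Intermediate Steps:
$E{\left(m,A \right)} = A + m$
$S = -25$ ($S = 0 - 25 = -25$)
$G{\left(X \right)} = - 100 X^{2}$ ($G{\left(X \right)} = - 25 \cdot 4 X X = - 25 \cdot 4 X^{2} = - 100 X^{2}$)
$\left(E{\left(148,-104 \right)} + 36 \left(71 + G{\left(8 \right)}\right)\right) + 24051 = \left(\left(-104 + 148\right) + 36 \left(71 - 100 \cdot 8^{2}\right)\right) + 24051 = \left(44 + 36 \left(71 - 6400\right)\right) + 24051 = \left(44 + 36 \left(-6329\right)\right) + 24051 = \left(44 - 227844\right) + 24051 = -227800 + 24051 = -203749$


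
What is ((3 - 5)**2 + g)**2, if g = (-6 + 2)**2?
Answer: 400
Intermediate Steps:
g = 16 (g = (-4)**2 = 16)
((3 - 5)**2 + g)**2 = ((3 - 5)**2 + 16)**2 = ((-2)**2 + 16)**2 = (4 + 16)**2 = 20**2 = 400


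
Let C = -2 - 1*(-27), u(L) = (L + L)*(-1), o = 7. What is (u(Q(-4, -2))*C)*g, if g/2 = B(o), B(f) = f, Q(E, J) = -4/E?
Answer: -700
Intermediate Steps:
u(L) = -2*L (u(L) = (2*L)*(-1) = -2*L)
C = 25 (C = -2 + 27 = 25)
g = 14 (g = 2*7 = 14)
(u(Q(-4, -2))*C)*g = (-(-8)/(-4)*25)*14 = (-(-8)*(-1)/4*25)*14 = (-2*1*25)*14 = -2*25*14 = -50*14 = -700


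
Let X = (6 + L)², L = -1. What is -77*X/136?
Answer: -1925/136 ≈ -14.154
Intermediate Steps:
X = 25 (X = (6 - 1)² = 5² = 25)
-77*X/136 = -77*25/136 = -1925*1/136 = -1925/136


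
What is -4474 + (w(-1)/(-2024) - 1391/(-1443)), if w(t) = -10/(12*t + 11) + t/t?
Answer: -91357399/20424 ≈ -4473.0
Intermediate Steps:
w(t) = 1 - 10/(11 + 12*t) (w(t) = -10/(11 + 12*t) + 1 = 1 - 10/(11 + 12*t))
-4474 + (w(-1)/(-2024) - 1391/(-1443)) = -4474 + (((1 + 12*(-1))/(11 + 12*(-1)))/(-2024) - 1391/(-1443)) = -4474 + (((1 - 12)/(11 - 12))*(-1/2024) - 1391*(-1/1443)) = -4474 + ((-11/(-1))*(-1/2024) + 107/111) = -4474 + (-1*(-11)*(-1/2024) + 107/111) = -4474 + (11*(-1/2024) + 107/111) = -4474 + (-1/184 + 107/111) = -4474 + 19577/20424 = -91357399/20424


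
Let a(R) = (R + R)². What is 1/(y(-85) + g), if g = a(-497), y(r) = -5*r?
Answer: 1/988461 ≈ 1.0117e-6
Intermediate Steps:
a(R) = 4*R² (a(R) = (2*R)² = 4*R²)
g = 988036 (g = 4*(-497)² = 4*247009 = 988036)
1/(y(-85) + g) = 1/(-5*(-85) + 988036) = 1/(425 + 988036) = 1/988461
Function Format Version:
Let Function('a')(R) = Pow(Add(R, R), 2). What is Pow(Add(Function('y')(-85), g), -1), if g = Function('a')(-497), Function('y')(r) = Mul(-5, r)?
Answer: Rational(1, 988461) ≈ 1.0117e-6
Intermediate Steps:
Function('a')(R) = Mul(4, Pow(R, 2)) (Function('a')(R) = Pow(Mul(2, R), 2) = Mul(4, Pow(R, 2)))
g = 988036 (g = Mul(4, Pow(-497, 2)) = Mul(4, 247009) = 988036)
Pow(Add(Function('y')(-85), g), -1) = Pow(Add(Mul(-5, -85), 988036), -1) = Pow(Add(425, 988036), -1) = Pow(988461, -1) = Rational(1, 988461)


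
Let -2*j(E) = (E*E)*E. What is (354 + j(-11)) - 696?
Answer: 647/2 ≈ 323.50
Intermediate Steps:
j(E) = -E³/2 (j(E) = -E*E*E/2 = -E²*E/2 = -E³/2)
(354 + j(-11)) - 696 = (354 - ½*(-11)³) - 696 = (354 - ½*(-1331)) - 696 = (354 + 1331/2) - 696 = 2039/2 - 696 = 647/2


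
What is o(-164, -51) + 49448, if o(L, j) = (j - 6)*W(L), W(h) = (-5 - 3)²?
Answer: 45800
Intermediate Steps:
W(h) = 64 (W(h) = (-8)² = 64)
o(L, j) = -384 + 64*j (o(L, j) = (j - 6)*64 = (-6 + j)*64 = -384 + 64*j)
o(-164, -51) + 49448 = (-384 + 64*(-51)) + 49448 = (-384 - 3264) + 49448 = -3648 + 49448 = 45800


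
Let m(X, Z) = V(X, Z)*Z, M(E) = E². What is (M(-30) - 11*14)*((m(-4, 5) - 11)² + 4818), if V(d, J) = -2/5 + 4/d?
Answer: 3835932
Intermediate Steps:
V(d, J) = -⅖ + 4/d (V(d, J) = -2*⅕ + 4/d = -⅖ + 4/d)
m(X, Z) = Z*(-⅖ + 4/X) (m(X, Z) = (-⅖ + 4/X)*Z = Z*(-⅖ + 4/X))
(M(-30) - 11*14)*((m(-4, 5) - 11)² + 4818) = ((-30)² - 11*14)*(((⅖)*5*(10 - 1*(-4))/(-4) - 11)² + 4818) = (900 - 154)*(((⅖)*5*(-¼)*(10 + 4) - 11)² + 4818) = 746*(((⅖)*5*(-¼)*14 - 11)² + 4818) = 746*((-7 - 11)² + 4818) = 746*((-18)² + 4818) = 746*(324 + 4818) = 746*5142 = 3835932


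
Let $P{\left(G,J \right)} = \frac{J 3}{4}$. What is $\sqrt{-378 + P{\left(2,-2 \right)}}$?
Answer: $\frac{i \sqrt{1518}}{2} \approx 19.481 i$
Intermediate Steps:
$P{\left(G,J \right)} = \frac{3 J}{4}$ ($P{\left(G,J \right)} = 3 J \frac{1}{4} = \frac{3 J}{4}$)
$\sqrt{-378 + P{\left(2,-2 \right)}} = \sqrt{-378 + \frac{3}{4} \left(-2\right)} = \sqrt{-378 - \frac{3}{2}} = \sqrt{- \frac{759}{2}} = \frac{i \sqrt{1518}}{2}$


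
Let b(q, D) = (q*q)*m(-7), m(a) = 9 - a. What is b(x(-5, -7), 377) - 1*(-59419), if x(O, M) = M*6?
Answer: 87643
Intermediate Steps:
x(O, M) = 6*M
b(q, D) = 16*q**2 (b(q, D) = (q*q)*(9 - 1*(-7)) = q**2*(9 + 7) = q**2*16 = 16*q**2)
b(x(-5, -7), 377) - 1*(-59419) = 16*(6*(-7))**2 - 1*(-59419) = 16*(-42)**2 + 59419 = 16*1764 + 59419 = 28224 + 59419 = 87643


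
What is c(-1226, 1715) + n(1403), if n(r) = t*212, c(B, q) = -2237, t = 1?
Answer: -2025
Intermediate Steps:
n(r) = 212 (n(r) = 1*212 = 212)
c(-1226, 1715) + n(1403) = -2237 + 212 = -2025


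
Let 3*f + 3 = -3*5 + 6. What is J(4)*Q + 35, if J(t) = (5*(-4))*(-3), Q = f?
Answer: -205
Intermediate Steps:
f = -4 (f = -1 + (-3*5 + 6)/3 = -1 + (-15 + 6)/3 = -1 + (1/3)*(-9) = -1 - 3 = -4)
Q = -4
J(t) = 60 (J(t) = -20*(-3) = 60)
J(4)*Q + 35 = 60*(-4) + 35 = -240 + 35 = -205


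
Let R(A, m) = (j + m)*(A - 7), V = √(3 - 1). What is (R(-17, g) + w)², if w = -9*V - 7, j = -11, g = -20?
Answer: 543331 - 13266*√2 ≈ 5.2457e+5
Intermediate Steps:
V = √2 ≈ 1.4142
R(A, m) = (-11 + m)*(-7 + A) (R(A, m) = (-11 + m)*(A - 7) = (-11 + m)*(-7 + A))
w = -7 - 9*√2 (w = -9*√2 - 7 = -7 - 9*√2 ≈ -19.728)
(R(-17, g) + w)² = ((77 - 11*(-17) - 7*(-20) - 17*(-20)) + (-7 - 9*√2))² = ((77 + 187 + 140 + 340) + (-7 - 9*√2))² = (744 + (-7 - 9*√2))² = (737 - 9*√2)²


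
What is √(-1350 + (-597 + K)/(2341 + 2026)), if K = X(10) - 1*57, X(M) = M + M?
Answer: 2*I*√6437049707/4367 ≈ 36.744*I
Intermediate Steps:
X(M) = 2*M
K = -37 (K = 2*10 - 1*57 = 20 - 57 = -37)
√(-1350 + (-597 + K)/(2341 + 2026)) = √(-1350 + (-597 - 37)/(2341 + 2026)) = √(-1350 - 634/4367) = √(-5896084/4367) = 2*I*√6437049707/4367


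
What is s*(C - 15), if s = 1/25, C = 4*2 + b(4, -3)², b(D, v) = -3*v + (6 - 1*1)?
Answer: 189/25 ≈ 7.5600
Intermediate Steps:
b(D, v) = 5 - 3*v (b(D, v) = -3*v + (6 - 1) = -3*v + 5 = 5 - 3*v)
C = 204 (C = 4*2 + (5 - 3*(-3))² = 8 + (5 + 9)² = 8 + 14² = 8 + 196 = 204)
s = 1/25 ≈ 0.040000
s*(C - 15) = (204 - 15)/25 = (1/25)*189 = 189/25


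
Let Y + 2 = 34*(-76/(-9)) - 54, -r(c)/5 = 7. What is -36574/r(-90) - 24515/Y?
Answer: 13670339/14560 ≈ 938.90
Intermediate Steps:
r(c) = -35 (r(c) = -5*7 = -35)
Y = 2080/9 (Y = -2 + (34*(-76/(-9)) - 54) = -2 + (34*(-76*(-1/9)) - 54) = -2 + (34*(76/9) - 54) = -2 + (2584/9 - 54) = -2 + 2098/9 = 2080/9 ≈ 231.11)
-36574/r(-90) - 24515/Y = -36574/(-35) - 24515/2080/9 = -36574*(-1/35) - 24515*9/2080 = 36574/35 - 44127/416 = 13670339/14560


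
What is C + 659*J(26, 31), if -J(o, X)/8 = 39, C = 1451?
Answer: -204157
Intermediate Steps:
J(o, X) = -312 (J(o, X) = -8*39 = -312)
C + 659*J(26, 31) = 1451 + 659*(-312) = 1451 - 205608 = -204157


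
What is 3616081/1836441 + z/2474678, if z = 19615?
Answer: 8984657887133/4544600140998 ≈ 1.9770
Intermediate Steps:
3616081/1836441 + z/2474678 = 3616081/1836441 + 19615/2474678 = 8984657887133/4544600140998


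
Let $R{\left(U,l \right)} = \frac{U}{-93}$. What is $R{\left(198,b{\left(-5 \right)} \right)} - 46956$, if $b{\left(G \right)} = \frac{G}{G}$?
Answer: $- \frac{1455702}{31} \approx -46958.0$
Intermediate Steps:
$b{\left(G \right)} = 1$
$R{\left(U,l \right)} = - \frac{U}{93}$ ($R{\left(U,l \right)} = U \left(- \frac{1}{93}\right) = - \frac{U}{93}$)
$R{\left(198,b{\left(-5 \right)} \right)} - 46956 = \left(- \frac{1}{93}\right) 198 - 46956 = - \frac{66}{31} - 46956 = - \frac{1455702}{31}$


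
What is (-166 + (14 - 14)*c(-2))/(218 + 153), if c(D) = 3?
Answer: -166/371 ≈ -0.44744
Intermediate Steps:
(-166 + (14 - 14)*c(-2))/(218 + 153) = (-166 + (14 - 14)*3)/(218 + 153) = (-166 + 0*3)/371 = (-166 + 0)*(1/371) = -166*1/371 = -166/371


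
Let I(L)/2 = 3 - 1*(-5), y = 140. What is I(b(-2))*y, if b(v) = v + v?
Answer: 2240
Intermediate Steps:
b(v) = 2*v
I(L) = 16 (I(L) = 2*(3 - 1*(-5)) = 2*(3 + 5) = 2*8 = 16)
I(b(-2))*y = 16*140 = 2240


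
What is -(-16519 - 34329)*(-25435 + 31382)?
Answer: 302393056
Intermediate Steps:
-(-16519 - 34329)*(-25435 + 31382) = -(-50848)*5947 = -1*(-302393056) = 302393056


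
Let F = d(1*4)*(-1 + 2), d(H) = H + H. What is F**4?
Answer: 4096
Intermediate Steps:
d(H) = 2*H
F = 8 (F = (2*(1*4))*(-1 + 2) = (2*4)*1 = 8*1 = 8)
F**4 = 8**4 = 4096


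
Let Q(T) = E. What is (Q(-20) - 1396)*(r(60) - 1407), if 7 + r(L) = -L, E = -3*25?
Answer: 2168254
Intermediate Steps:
E = -75
Q(T) = -75
r(L) = -7 - L
(Q(-20) - 1396)*(r(60) - 1407) = (-75 - 1396)*((-7 - 1*60) - 1407) = -1471*((-7 - 60) - 1407) = -1471*(-67 - 1407) = -1471*(-1474) = 2168254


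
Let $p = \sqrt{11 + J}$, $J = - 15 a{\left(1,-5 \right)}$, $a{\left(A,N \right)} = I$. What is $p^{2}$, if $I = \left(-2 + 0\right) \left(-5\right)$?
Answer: $-139$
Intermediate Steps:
$I = 10$ ($I = \left(-2\right) \left(-5\right) = 10$)
$a{\left(A,N \right)} = 10$
$J = -150$ ($J = \left(-15\right) 10 = -150$)
$p = i \sqrt{139}$ ($p = \sqrt{11 - 150} = \sqrt{-139} = i \sqrt{139} \approx 11.79 i$)
$p^{2} = \left(i \sqrt{139}\right)^{2} = -139$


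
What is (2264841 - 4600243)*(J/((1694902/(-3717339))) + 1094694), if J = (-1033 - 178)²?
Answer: 4199235725272376331/847451 ≈ 4.9551e+12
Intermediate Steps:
J = 1466521 (J = (-1211)² = 1466521)
(2264841 - 4600243)*(J/((1694902/(-3717339))) + 1094694) = (2264841 - 4600243)*(1466521/((1694902/(-3717339))) + 1094694) = -2335402*(1466521/((1694902*(-1/3717339))) + 1094694) = -2335402*(1466521/(-1694902/3717339) + 1094694) = -2335402*(1466521*(-3717339/1694902) + 1094694) = -2335402*(-5451555707619/1694902 + 1094694) = -2335402*(-3596156657631/1694902) = 4199235725272376331/847451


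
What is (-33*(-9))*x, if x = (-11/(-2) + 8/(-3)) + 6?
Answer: 5247/2 ≈ 2623.5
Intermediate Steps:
x = 53/6 (x = (-11*(-½) + 8*(-⅓)) + 6 = (11/2 - 8/3) + 6 = 17/6 + 6 = 53/6 ≈ 8.8333)
(-33*(-9))*x = -33*(-9)*(53/6) = 297*(53/6) = 5247/2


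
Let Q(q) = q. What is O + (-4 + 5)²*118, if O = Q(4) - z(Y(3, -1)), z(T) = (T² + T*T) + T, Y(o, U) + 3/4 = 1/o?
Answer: 8789/72 ≈ 122.07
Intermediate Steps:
Y(o, U) = -¾ + 1/o
z(T) = T + 2*T² (z(T) = (T² + T²) + T = 2*T² + T = T + 2*T²)
O = 293/72 (O = 4 - (-¾ + 1/3)*(1 + 2*(-¾ + 1/3)) = 4 - (-¾ + ⅓)*(1 + 2*(-¾ + ⅓)) = 4 - (-5)*(1 + 2*(-5/12))/12 = 4 - (-5)*(1 - ⅚)/12 = 4 - (-5)/(12*6) = 4 - 1*(-5/72) = 4 + 5/72 = 293/72 ≈ 4.0694)
O + (-4 + 5)²*118 = 293/72 + (-4 + 5)²*118 = 293/72 + 1²*118 = 293/72 + 1*118 = 293/72 + 118 = 8789/72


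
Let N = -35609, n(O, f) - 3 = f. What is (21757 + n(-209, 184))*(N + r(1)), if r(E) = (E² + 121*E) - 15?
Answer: -779055888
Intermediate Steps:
n(O, f) = 3 + f
r(E) = -15 + E² + 121*E
(21757 + n(-209, 184))*(N + r(1)) = (21757 + (3 + 184))*(-35609 + (-15 + 1² + 121*1)) = (21757 + 187)*(-35609 + (-15 + 1 + 121)) = 21944*(-35609 + 107) = 21944*(-35502) = -779055888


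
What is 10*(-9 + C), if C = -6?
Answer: -150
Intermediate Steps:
10*(-9 + C) = 10*(-9 - 6) = 10*(-15) = -150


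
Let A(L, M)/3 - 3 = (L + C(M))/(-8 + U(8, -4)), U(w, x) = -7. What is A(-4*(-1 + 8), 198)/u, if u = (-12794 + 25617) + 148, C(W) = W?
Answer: -25/12971 ≈ -0.0019274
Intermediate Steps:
u = 12971 (u = 12823 + 148 = 12971)
A(L, M) = 9 - L/5 - M/5 (A(L, M) = 9 + 3*((L + M)/(-8 - 7)) = 9 + 3*((L + M)/(-15)) = 9 + 3*((L + M)*(-1/15)) = 9 + 3*(-L/15 - M/15) = 9 + (-L/5 - M/5) = 9 - L/5 - M/5)
A(-4*(-1 + 8), 198)/u = (9 - (-4)*(-1 + 8)/5 - ⅕*198)/12971 = (9 - (-4)*7/5 - 198/5)*(1/12971) = (9 - ⅕*(-28) - 198/5)*(1/12971) = (9 + 28/5 - 198/5)*(1/12971) = -25*1/12971 = -25/12971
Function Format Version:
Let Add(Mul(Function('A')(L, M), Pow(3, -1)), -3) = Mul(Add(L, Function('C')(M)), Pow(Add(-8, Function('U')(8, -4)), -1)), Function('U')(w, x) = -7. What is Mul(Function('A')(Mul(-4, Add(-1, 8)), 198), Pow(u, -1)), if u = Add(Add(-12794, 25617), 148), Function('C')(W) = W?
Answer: Rational(-25, 12971) ≈ -0.0019274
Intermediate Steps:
u = 12971 (u = Add(12823, 148) = 12971)
Function('A')(L, M) = Add(9, Mul(Rational(-1, 5), L), Mul(Rational(-1, 5), M)) (Function('A')(L, M) = Add(9, Mul(3, Mul(Add(L, M), Pow(Add(-8, -7), -1)))) = Add(9, Mul(3, Mul(Add(L, M), Pow(-15, -1)))) = Add(9, Mul(3, Mul(Add(L, M), Rational(-1, 15)))) = Add(9, Mul(3, Add(Mul(Rational(-1, 15), L), Mul(Rational(-1, 15), M)))) = Add(9, Add(Mul(Rational(-1, 5), L), Mul(Rational(-1, 5), M))) = Add(9, Mul(Rational(-1, 5), L), Mul(Rational(-1, 5), M)))
Mul(Function('A')(Mul(-4, Add(-1, 8)), 198), Pow(u, -1)) = Mul(Add(9, Mul(Rational(-1, 5), Mul(-4, Add(-1, 8))), Mul(Rational(-1, 5), 198)), Pow(12971, -1)) = Mul(Add(9, Mul(Rational(-1, 5), Mul(-4, 7)), Rational(-198, 5)), Rational(1, 12971)) = Mul(Add(9, Mul(Rational(-1, 5), -28), Rational(-198, 5)), Rational(1, 12971)) = Mul(Add(9, Rational(28, 5), Rational(-198, 5)), Rational(1, 12971)) = Mul(-25, Rational(1, 12971)) = Rational(-25, 12971)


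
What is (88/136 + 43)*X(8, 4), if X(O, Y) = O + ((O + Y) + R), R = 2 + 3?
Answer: 18550/17 ≈ 1091.2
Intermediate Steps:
R = 5
X(O, Y) = 5 + Y + 2*O (X(O, Y) = O + ((O + Y) + 5) = O + (5 + O + Y) = 5 + Y + 2*O)
(88/136 + 43)*X(8, 4) = (88/136 + 43)*(5 + 4 + 2*8) = (88*(1/136) + 43)*(5 + 4 + 16) = (11/17 + 43)*25 = (742/17)*25 = 18550/17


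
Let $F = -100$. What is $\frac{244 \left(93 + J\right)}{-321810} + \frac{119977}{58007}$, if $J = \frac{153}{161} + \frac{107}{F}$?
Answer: $\frac{150113170240979}{75135611496750} \approx 1.9979$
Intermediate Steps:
$J = - \frac{1927}{16100}$ ($J = \frac{153}{161} + \frac{107}{-100} = 153 \cdot \frac{1}{161} + 107 \left(- \frac{1}{100}\right) = \frac{153}{161} - \frac{107}{100} = - \frac{1927}{16100} \approx -0.11969$)
$\frac{244 \left(93 + J\right)}{-321810} + \frac{119977}{58007} = \frac{244 \left(93 - \frac{1927}{16100}\right)}{-321810} + \frac{119977}{58007} = 244 \cdot \frac{1495373}{16100} \left(- \frac{1}{321810}\right) + 119977 \cdot \frac{1}{58007} = \frac{91217753}{4025} \left(- \frac{1}{321810}\right) + \frac{119977}{58007} = - \frac{91217753}{1295285250} + \frac{119977}{58007} = \frac{150113170240979}{75135611496750}$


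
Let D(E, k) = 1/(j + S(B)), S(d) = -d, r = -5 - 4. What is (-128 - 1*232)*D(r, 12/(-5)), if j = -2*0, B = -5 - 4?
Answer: -40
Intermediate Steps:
r = -9
B = -9
j = 0
D(E, k) = ⅑ (D(E, k) = 1/(0 - 1*(-9)) = 1/(0 + 9) = 1/9 = ⅑)
(-128 - 1*232)*D(r, 12/(-5)) = (-128 - 1*232)*(⅑) = (-128 - 232)*(⅑) = -360*⅑ = -40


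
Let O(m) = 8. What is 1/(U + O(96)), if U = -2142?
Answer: -1/2134 ≈ -0.00046860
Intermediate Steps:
1/(U + O(96)) = 1/(-2142 + 8) = 1/(-2134) = -1/2134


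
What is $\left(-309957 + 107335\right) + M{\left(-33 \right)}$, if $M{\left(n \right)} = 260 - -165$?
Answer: $-202197$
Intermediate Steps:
$M{\left(n \right)} = 425$ ($M{\left(n \right)} = 260 + 165 = 425$)
$\left(-309957 + 107335\right) + M{\left(-33 \right)} = \left(-309957 + 107335\right) + 425 = -202622 + 425 = -202197$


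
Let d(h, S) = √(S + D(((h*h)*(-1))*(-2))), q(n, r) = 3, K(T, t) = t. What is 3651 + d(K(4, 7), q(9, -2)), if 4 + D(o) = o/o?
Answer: 3651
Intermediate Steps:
D(o) = -3 (D(o) = -4 + o/o = -4 + 1 = -3)
d(h, S) = √(-3 + S) (d(h, S) = √(S - 3) = √(-3 + S))
3651 + d(K(4, 7), q(9, -2)) = 3651 + √(-3 + 3) = 3651 + √0 = 3651 + 0 = 3651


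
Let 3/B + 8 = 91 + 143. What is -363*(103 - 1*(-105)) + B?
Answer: -17063901/226 ≈ -75504.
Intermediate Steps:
B = 3/226 (B = 3/(-8 + (91 + 143)) = 3/(-8 + 234) = 3/226 ≈ 0.013274)
-363*(103 - 1*(-105)) + B = -363*(103 - 1*(-105)) + 3/226 = -363*(103 + 105) + 3/226 = -363*208 + 3/226 = -75504 + 3/226 = -17063901/226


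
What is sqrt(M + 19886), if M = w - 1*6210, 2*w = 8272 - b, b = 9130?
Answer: sqrt(13247) ≈ 115.10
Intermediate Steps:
w = -429 (w = (8272 - 1*9130)/2 = (8272 - 9130)/2 = (1/2)*(-858) = -429)
M = -6639 (M = -429 - 1*6210 = -429 - 6210 = -6639)
sqrt(M + 19886) = sqrt(-6639 + 19886) = sqrt(13247)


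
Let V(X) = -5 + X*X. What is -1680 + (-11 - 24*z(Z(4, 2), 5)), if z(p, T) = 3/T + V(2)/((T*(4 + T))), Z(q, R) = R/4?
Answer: -25573/15 ≈ -1704.9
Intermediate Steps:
V(X) = -5 + X²
Z(q, R) = R/4 (Z(q, R) = R*(¼) = R/4)
z(p, T) = 3/T - 1/(T*(4 + T)) (z(p, T) = 3/T + (-5 + 2²)/((T*(4 + T))) = 3/T + (-5 + 4)*(1/(T*(4 + T))) = 3/T - 1/(T*(4 + T)))
-1680 + (-11 - 24*z(Z(4, 2), 5)) = -1680 + (-11 - 24*(11 + 3*5)/(5*(4 + 5))) = -1680 + (-11 - 24*(11 + 15)/(5*9)) = -1680 + (-11 - 24*26/(5*9)) = -1680 + (-11 - 24*26/45) = -1680 + (-11 - 208/15) = -1680 - 373/15 = -25573/15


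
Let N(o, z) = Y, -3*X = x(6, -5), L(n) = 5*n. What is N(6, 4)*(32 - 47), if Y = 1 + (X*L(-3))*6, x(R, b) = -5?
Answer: 2235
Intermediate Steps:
X = 5/3 (X = -1/3*(-5) = 5/3 ≈ 1.6667)
Y = -149 (Y = 1 + (5*(5*(-3))/3)*6 = 1 + ((5/3)*(-15))*6 = 1 - 25*6 = 1 - 150 = -149)
N(o, z) = -149
N(6, 4)*(32 - 47) = -149*(32 - 47) = -149*(-15) = 2235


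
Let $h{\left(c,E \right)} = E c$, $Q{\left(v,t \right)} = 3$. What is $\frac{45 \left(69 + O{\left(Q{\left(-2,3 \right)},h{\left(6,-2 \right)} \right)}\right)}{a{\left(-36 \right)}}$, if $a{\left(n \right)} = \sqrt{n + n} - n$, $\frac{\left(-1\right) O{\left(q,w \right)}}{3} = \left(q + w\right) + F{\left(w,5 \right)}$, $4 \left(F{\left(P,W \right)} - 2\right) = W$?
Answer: $\frac{15525}{152} - \frac{5175 i \sqrt{2}}{304} \approx 102.14 - 24.074 i$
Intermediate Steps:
$F{\left(P,W \right)} = 2 + \frac{W}{4}$
$O{\left(q,w \right)} = - \frac{39}{4} - 3 q - 3 w$ ($O{\left(q,w \right)} = - 3 \left(\left(q + w\right) + \left(2 + \frac{1}{4} \cdot 5\right)\right) = - 3 \left(\left(q + w\right) + \left(2 + \frac{5}{4}\right)\right) = - 3 \left(\left(q + w\right) + \frac{13}{4}\right) = - 3 \left(\frac{13}{4} + q + w\right) = - \frac{39}{4} - 3 q - 3 w$)
$a{\left(n \right)} = - n + \sqrt{2} \sqrt{n}$ ($a{\left(n \right)} = \sqrt{2 n} - n = \sqrt{2} \sqrt{n} - n = - n + \sqrt{2} \sqrt{n}$)
$\frac{45 \left(69 + O{\left(Q{\left(-2,3 \right)},h{\left(6,-2 \right)} \right)}\right)}{a{\left(-36 \right)}} = \frac{45 \left(69 - \left(\frac{75}{4} + 3 \left(-2\right) 6\right)\right)}{\left(-1\right) \left(-36\right) + \sqrt{2} \sqrt{-36}} = \frac{45 \left(69 - - \frac{69}{4}\right)}{36 + \sqrt{2} \cdot 6 i} = \frac{45 \left(69 - - \frac{69}{4}\right)}{36 + 6 i \sqrt{2}} = \frac{45 \left(69 + \frac{69}{4}\right)}{36 + 6 i \sqrt{2}} = \frac{45 \cdot \frac{345}{4}}{36 + 6 i \sqrt{2}} = \frac{15525}{4 \left(36 + 6 i \sqrt{2}\right)}$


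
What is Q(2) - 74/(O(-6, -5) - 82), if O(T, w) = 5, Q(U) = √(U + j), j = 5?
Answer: 74/77 + √7 ≈ 3.6068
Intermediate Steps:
Q(U) = √(5 + U) (Q(U) = √(U + 5) = √(5 + U))
Q(2) - 74/(O(-6, -5) - 82) = √(5 + 2) - 74/(5 - 82) = √7 - 74/(-77) = √7 - 74*(-1/77) = √7 + 74/77 = 74/77 + √7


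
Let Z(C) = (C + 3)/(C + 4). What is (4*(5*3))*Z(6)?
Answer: 54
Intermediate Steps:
Z(C) = (3 + C)/(4 + C)
(4*(5*3))*Z(6) = (4*(5*3))*((3 + 6)/(4 + 6)) = (4*15)*(9/10) = 60*((⅒)*9) = 60*(9/10) = 54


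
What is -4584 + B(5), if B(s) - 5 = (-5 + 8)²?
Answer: -4570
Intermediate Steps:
B(s) = 14 (B(s) = 5 + (-5 + 8)² = 5 + 3² = 5 + 9 = 14)
-4584 + B(5) = -4584 + 14 = -4570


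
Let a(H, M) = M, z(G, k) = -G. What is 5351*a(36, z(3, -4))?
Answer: -16053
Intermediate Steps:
5351*a(36, z(3, -4)) = 5351*(-1*3) = 5351*(-3) = -16053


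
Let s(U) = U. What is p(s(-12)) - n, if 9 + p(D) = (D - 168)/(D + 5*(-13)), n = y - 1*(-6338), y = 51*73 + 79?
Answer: -781293/77 ≈ -10147.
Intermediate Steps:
y = 3802 (y = 3723 + 79 = 3802)
n = 10140 (n = 3802 - 1*(-6338) = 3802 + 6338 = 10140)
p(D) = -9 + (-168 + D)/(-65 + D) (p(D) = -9 + (D - 168)/(D + 5*(-13)) = -9 + (-168 + D)/(D - 65) = -9 + (-168 + D)/(-65 + D))
p(s(-12)) - n = (417 - 8*(-12))/(-65 - 12) - 1*10140 = (417 + 96)/(-77) - 10140 = -1/77*513 - 10140 = -513/77 - 10140 = -781293/77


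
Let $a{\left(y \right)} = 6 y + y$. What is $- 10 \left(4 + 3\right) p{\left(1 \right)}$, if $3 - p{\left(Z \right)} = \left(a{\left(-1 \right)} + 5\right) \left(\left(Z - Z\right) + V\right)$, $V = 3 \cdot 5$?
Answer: $-2310$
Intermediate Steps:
$V = 15$
$a{\left(y \right)} = 7 y$
$p{\left(Z \right)} = 33$ ($p{\left(Z \right)} = 3 - \left(7 \left(-1\right) + 5\right) \left(\left(Z - Z\right) + 15\right) = 3 - \left(-7 + 5\right) \left(0 + 15\right) = 3 - \left(-2\right) 15 = 3 - -30 = 3 + 30 = 33$)
$- 10 \left(4 + 3\right) p{\left(1 \right)} = - 10 \left(4 + 3\right) 33 = \left(-10\right) 7 \cdot 33 = \left(-70\right) 33 = -2310$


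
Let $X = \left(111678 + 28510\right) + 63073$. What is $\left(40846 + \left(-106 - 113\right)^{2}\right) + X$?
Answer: $292068$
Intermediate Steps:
$X = 203261$ ($X = 140188 + 63073 = 203261$)
$\left(40846 + \left(-106 - 113\right)^{2}\right) + X = \left(40846 + \left(-106 - 113\right)^{2}\right) + 203261 = \left(40846 + \left(-219\right)^{2}\right) + 203261 = \left(40846 + 47961\right) + 203261 = 88807 + 203261 = 292068$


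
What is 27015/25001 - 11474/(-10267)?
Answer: 564224479/256685267 ≈ 2.1981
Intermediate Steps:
27015/25001 - 11474/(-10267) = 27015*(1/25001) - 11474*(-1/10267) = 27015/25001 + 11474/10267 = 564224479/256685267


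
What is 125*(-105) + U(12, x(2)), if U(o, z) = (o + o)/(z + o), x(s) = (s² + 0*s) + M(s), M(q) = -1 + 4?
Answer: -249351/19 ≈ -13124.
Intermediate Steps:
M(q) = 3
x(s) = 3 + s² (x(s) = (s² + 0*s) + 3 = (s² + 0) + 3 = s² + 3 = 3 + s²)
U(o, z) = 2*o/(o + z) (U(o, z) = (2*o)/(o + z) = 2*o/(o + z))
125*(-105) + U(12, x(2)) = 125*(-105) + 2*12/(12 + (3 + 2²)) = -13125 + 2*12/(12 + (3 + 4)) = -13125 + 2*12/(12 + 7) = -13125 + 2*12/19 = -13125 + 2*12*(1/19) = -13125 + 24/19 = -249351/19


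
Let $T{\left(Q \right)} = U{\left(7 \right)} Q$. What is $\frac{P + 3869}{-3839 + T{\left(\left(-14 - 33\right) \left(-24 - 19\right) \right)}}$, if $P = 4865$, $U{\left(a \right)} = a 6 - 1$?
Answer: $\frac{4367}{39511} \approx 0.11053$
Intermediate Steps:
$U{\left(a \right)} = -1 + 6 a$ ($U{\left(a \right)} = 6 a - 1 = -1 + 6 a$)
$T{\left(Q \right)} = 41 Q$ ($T{\left(Q \right)} = \left(-1 + 6 \cdot 7\right) Q = \left(-1 + 42\right) Q = 41 Q$)
$\frac{P + 3869}{-3839 + T{\left(\left(-14 - 33\right) \left(-24 - 19\right) \right)}} = \frac{4865 + 3869}{-3839 + 41 \left(-14 - 33\right) \left(-24 - 19\right)} = \frac{8734}{-3839 + 41 \left(\left(-47\right) \left(-43\right)\right)} = \frac{8734}{-3839 + 41 \cdot 2021} = \frac{8734}{-3839 + 82861} = \frac{8734}{79022} = 8734 \cdot \frac{1}{79022} = \frac{4367}{39511}$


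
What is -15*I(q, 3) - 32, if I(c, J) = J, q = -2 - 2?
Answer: -77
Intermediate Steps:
q = -4
-15*I(q, 3) - 32 = -15*3 - 32 = -45 - 32 = -77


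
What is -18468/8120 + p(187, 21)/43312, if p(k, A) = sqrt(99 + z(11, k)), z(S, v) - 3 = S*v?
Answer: -4617/2030 + sqrt(2159)/43312 ≈ -2.2733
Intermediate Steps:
z(S, v) = 3 + S*v
p(k, A) = sqrt(102 + 11*k) (p(k, A) = sqrt(99 + (3 + 11*k)) = sqrt(102 + 11*k))
-18468/8120 + p(187, 21)/43312 = -18468/8120 + sqrt(102 + 11*187)/43312 = -18468*1/8120 + sqrt(102 + 2057)*(1/43312) = -4617/2030 + sqrt(2159)*(1/43312) = -4617/2030 + sqrt(2159)/43312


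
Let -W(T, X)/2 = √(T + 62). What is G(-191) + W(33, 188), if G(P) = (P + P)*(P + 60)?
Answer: 50042 - 2*√95 ≈ 50023.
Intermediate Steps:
W(T, X) = -2*√(62 + T) (W(T, X) = -2*√(T + 62) = -2*√(62 + T))
G(P) = 2*P*(60 + P) (G(P) = (2*P)*(60 + P) = 2*P*(60 + P))
G(-191) + W(33, 188) = 2*(-191)*(60 - 191) - 2*√(62 + 33) = 2*(-191)*(-131) - 2*√95 = 50042 - 2*√95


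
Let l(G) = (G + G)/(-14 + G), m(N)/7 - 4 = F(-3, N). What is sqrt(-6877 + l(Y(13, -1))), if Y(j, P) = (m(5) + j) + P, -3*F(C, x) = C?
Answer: I*sqrt(7485951)/33 ≈ 82.911*I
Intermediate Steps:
F(C, x) = -C/3
m(N) = 35 (m(N) = 28 + 7*(-1/3*(-3)) = 28 + 7*1 = 28 + 7 = 35)
Y(j, P) = 35 + P + j (Y(j, P) = (35 + j) + P = 35 + P + j)
l(G) = 2*G/(-14 + G) (l(G) = (2*G)/(-14 + G) = 2*G/(-14 + G))
sqrt(-6877 + l(Y(13, -1))) = sqrt(-6877 + 2*(35 - 1 + 13)/(-14 + (35 - 1 + 13))) = sqrt(-6877 + 2*47/(-14 + 47)) = sqrt(-6877 + 2*47/33) = sqrt(-6877 + 2*47*(1/33)) = sqrt(-6877 + 94/33) = sqrt(-226847/33) = I*sqrt(7485951)/33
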